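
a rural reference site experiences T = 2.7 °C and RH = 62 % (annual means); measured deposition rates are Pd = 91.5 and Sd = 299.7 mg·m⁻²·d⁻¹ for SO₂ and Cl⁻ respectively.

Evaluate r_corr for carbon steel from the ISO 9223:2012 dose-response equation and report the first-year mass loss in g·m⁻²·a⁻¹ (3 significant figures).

r_corr = 405 g·m⁻²·a⁻¹

carbon steel: temperature factor f = +0.150·(-7.3) = -1.0950
  Pd branch = 1.77·Pd^0.52·e^(0.02·RH+f) = 21.42 μm/a
  Cl⁻ term: 0.102·299.7^0.62·exp(0.033·62+0.04·2.7) = 30.17
  sum: 21.42 + 30.17 → r_corr = 51.6 μm/a
Convert to mass loss: 51.6 μm/a × 7.85 g/cm³ = 405 g·m⁻²·a⁻¹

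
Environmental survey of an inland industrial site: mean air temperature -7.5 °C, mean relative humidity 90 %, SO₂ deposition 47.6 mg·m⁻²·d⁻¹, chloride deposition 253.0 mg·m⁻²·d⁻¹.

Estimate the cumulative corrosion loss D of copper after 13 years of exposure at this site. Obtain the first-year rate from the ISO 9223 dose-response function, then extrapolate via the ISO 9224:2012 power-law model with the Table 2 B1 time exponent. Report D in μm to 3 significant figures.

D(13) = 6.25 μm

copper: f(T) = +0.126·(T−10) [T≤10 °C] = -2.2050
  SO₂ term: 0.0053·47.6^0.26·exp(0.059·90-2.2050) = 0.3228
  Cl⁻ term: 0.01025·253.0^0.27·exp(0.036·90+0.049·-7.5) = 0.8074
  sum: 0.3228 + 0.8074 → r_corr = 1.13 μm/a
Power-law: D(13) = r_corr · 13^0.667
  D(13) = 1.13 × 13^0.667 = 1.13 × 5.534 = 6.254 μm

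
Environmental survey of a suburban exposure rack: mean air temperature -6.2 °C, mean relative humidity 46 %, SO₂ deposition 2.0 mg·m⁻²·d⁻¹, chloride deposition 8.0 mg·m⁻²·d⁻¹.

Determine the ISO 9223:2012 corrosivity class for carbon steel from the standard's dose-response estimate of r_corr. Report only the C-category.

carbon steel: temperature factor f = +0.150·(-16.2) = -2.4300
  SO₂ term: 1.77·2.0^0.52·exp(0.02·46-2.4300) = 0.5607
  Cl⁻ term: 0.102·8.0^0.62·exp(0.033·46+0.04·-6.2) = 1.318
  sum: 0.5607 + 1.318 → r_corr = 1.879 μm/a
ISO 9223 Table 2 (carbon steel): 1.3 < 1.88 ≤ 25 μm/a ⇒ C2

C2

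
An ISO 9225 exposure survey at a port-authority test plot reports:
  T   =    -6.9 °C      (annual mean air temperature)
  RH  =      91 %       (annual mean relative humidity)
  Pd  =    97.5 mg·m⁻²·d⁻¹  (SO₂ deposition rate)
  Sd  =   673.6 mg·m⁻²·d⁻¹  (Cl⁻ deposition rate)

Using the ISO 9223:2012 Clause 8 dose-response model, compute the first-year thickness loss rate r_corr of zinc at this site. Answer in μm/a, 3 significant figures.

r_corr = 4.17 μm/a

zinc: T≤10 °C ⇒ hinge +0.038·(-6.9−10) = -0.6422
  sulphur-dioxide contribution → 3.348 μm/a
  chloride contribution → 0.8254 μm/a
  total first-year rate 4.174 μm/a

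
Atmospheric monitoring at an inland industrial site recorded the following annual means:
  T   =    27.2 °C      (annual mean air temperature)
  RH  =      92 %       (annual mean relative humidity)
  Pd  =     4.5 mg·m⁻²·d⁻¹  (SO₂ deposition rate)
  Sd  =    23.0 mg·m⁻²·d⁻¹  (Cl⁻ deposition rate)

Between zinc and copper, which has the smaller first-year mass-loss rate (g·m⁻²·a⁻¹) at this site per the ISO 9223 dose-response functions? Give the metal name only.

zinc: f(T) = -0.071·(T−10) [T>10 °C] = -1.2212
  SO₂ term: 0.0129·4.5^0.44·exp(0.046·92-1.2212) = 0.5077
  Cl⁻ term: 0.0175·23.0^0.57·exp(0.008·92+0.085·27.2) = 2.203
  sum: 0.5077 + 2.203 → r_corr = 2.71 μm/a
  mass loss = 2.71 μm/a × 7.14 g/cm³ = 19.35 g·m⁻²·a⁻¹
copper: T>10 °C ⇒ hinge -0.080·(27.2−10) = -1.3760
  SO₂ term: 0.0053·4.5^0.26·exp(0.059·92-1.3760) = 0.4507
  Sd branch = 0.01025·Sd^0.27·e^(0.036·RH+0.049·T) = 2.487 μm/a
  r_corr = 0.4507 + 2.487 = 2.937 μm/a
  mass loss = 2.937 μm/a × 8.96 g/cm³ = 26.32 g·m⁻²·a⁻¹
Ordering by g·m⁻²·a⁻¹: copper (26.3) > zinc (19.4)

zinc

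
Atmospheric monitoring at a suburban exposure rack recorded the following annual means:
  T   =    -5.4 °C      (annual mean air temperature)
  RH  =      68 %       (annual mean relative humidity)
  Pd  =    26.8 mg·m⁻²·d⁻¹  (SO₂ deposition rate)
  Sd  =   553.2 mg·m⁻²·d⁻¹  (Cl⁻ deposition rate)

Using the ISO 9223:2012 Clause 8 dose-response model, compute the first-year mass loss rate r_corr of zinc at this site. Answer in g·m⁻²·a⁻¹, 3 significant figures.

zinc: f(T) = +0.038·(T−10) [T≤10 °C] = -0.5852
  sulphur-dioxide contribution → 0.6971 μm/a
  chloride contribution → 0.6973 μm/a
  total first-year rate 1.394 μm/a
Convert to mass loss: 1.394 μm/a × 7.14 g/cm³ = 9.956 g·m⁻²·a⁻¹

r_corr = 9.96 g·m⁻²·a⁻¹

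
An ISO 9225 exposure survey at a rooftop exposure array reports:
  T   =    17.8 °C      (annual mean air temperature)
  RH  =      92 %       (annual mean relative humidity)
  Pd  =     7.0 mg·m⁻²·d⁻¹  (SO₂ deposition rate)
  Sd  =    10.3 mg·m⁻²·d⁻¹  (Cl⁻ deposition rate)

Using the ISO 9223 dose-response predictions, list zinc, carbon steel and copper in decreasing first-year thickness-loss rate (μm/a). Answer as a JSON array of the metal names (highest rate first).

["carbon steel", "copper", "zinc"]

zinc: T>10 °C ⇒ hinge -0.071·(17.8−10) = -0.5538
  Pd branch = 0.0129·Pd^0.44·e^(0.046·RH+f) = 1.202 μm/a
  Sd branch = 0.0175·Sd^0.57·e^(0.008·RH+0.085·T) = 0.6267 μm/a
  r_corr = 1.202 + 0.6267 = 1.829 μm/a
carbon steel: temperature factor f = -0.054·(7.8) = -0.4212
  Pd branch = 1.77·Pd^0.52·e^(0.02·RH+f) = 20.12 μm/a
  Cl⁻ term: 0.102·10.3^0.62·exp(0.033·92+0.04·17.8) = 18.38
  sum: 20.12 + 18.38 → r_corr = 38.5 μm/a
copper: f(T) = -0.080·(T−10) [T>10 °C] = -0.6240
  Pd branch = 0.0053·Pd^0.26·e^(0.059·RH+f) = 1.072 μm/a
  Sd branch = 0.01025·Sd^0.27·e^(0.036·RH+0.049·T) = 1.263 μm/a
  sum: 1.072 + 1.263 → r_corr = 2.335 μm/a
Ordering by μm/a: carbon steel (38.5) > copper (2.34) > zinc (1.83)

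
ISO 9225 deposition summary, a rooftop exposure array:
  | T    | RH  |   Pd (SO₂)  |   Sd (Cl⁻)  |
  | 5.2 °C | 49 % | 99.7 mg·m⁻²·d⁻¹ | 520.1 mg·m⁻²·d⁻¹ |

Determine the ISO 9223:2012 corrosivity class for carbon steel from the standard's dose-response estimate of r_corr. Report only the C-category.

carbon steel: T≤10 °C ⇒ hinge +0.150·(5.2−10) = -0.7200
  Pd branch = 1.77·Pd^0.52·e^(0.02·RH+f) = 25.13 μm/a
  Sd branch = 0.102·Sd^0.62·e^(0.033·RH+0.04·T) = 30.56 μm/a
  r_corr = 25.13 + 30.56 = 55.69 μm/a
Category bounds: 50…80 μm/a bracket r_corr ⇒ C4

C4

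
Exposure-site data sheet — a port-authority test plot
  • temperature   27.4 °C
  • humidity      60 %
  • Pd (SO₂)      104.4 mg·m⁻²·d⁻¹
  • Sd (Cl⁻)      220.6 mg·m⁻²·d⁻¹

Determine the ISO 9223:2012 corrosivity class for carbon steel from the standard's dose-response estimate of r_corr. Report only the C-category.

carbon steel: f(T) = -0.054·(T−10) [T>10 °C] = -0.9396
  SO₂ term: 1.77·104.4^0.52·exp(0.02·60-0.9396) = 25.75
  Cl⁻ term: 0.102·220.6^0.62·exp(0.033·60+0.04·27.4) = 62.74
  sum: 25.75 + 62.74 → r_corr = 88.49 μm/a
ISO 9223 Table 2 (carbon steel): 80 < 88.5 ≤ 200 μm/a ⇒ C5

C5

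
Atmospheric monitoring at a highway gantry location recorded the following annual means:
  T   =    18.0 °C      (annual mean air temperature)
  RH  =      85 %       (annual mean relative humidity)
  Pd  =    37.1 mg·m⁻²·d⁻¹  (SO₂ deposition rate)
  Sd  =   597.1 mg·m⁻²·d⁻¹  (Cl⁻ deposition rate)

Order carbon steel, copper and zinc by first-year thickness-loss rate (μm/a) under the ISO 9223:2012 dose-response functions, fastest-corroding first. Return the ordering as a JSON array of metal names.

["carbon steel", "zinc", "copper"]

carbon steel: temperature factor f = -0.054·(8.0) = -0.4320
  sulphur-dioxide contribution → 41.18 μm/a
  chloride contribution → 182.2 μm/a
  ⇒ r_corr(carbon steel) = 223.4 μm/a
copper: temperature factor f = -0.080·(8.0) = -0.6400
  sulphur-dioxide contribution → 1.077 μm/a
  chloride contribution → 2.967 μm/a
  ⇒ r_corr(copper) = 4.044 μm/a
zinc: T>10 °C ⇒ hinge -0.071·(18.0−10) = -0.5680
  sulphur-dioxide contribution → 1.789 μm/a
  chloride contribution → 6.098 μm/a
  total first-year rate 7.886 μm/a
Ordering by μm/a: carbon steel (223) > zinc (7.89) > copper (4.04)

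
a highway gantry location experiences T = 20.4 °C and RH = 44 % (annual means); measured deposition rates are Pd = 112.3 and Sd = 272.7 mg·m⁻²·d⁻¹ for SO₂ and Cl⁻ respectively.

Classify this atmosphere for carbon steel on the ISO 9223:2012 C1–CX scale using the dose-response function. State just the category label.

C4

carbon steel: f(T) = -0.054·(T−10) [T>10 °C] = -0.5616
  SO₂ term: 1.77·112.3^0.52·exp(0.02·44-0.5616) = 28.34
  Cl⁻ term: 0.102·272.7^0.62·exp(0.033·44+0.04·20.4) = 31.89
  r_corr = 28.34 + 31.89 = 60.24 μm/a
ISO 9223 Table 2 (carbon steel): 50 < 60.2 ≤ 80 μm/a ⇒ C4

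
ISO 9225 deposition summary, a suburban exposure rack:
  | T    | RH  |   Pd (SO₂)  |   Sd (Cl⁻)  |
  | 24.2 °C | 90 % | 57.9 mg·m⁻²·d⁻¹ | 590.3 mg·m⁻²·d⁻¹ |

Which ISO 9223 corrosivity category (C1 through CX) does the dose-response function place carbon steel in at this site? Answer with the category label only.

carbon steel: temperature factor f = -0.054·(14.2) = -0.7668
  sulphur-dioxide contribution → 41.05 μm/a
  chloride contribution → 273.5 μm/a
  total first-year rate 314.5 μm/a
Category bounds: 200…700 μm/a bracket r_corr ⇒ CX

CX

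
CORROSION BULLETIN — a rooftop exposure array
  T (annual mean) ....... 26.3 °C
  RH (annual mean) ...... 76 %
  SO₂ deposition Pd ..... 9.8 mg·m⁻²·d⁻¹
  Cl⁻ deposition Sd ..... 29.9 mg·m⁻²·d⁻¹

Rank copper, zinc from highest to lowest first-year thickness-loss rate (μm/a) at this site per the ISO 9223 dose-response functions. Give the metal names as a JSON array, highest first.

copper: T>10 °C ⇒ hinge -0.080·(26.3−10) = -1.3040
  sulphur-dioxide contribution → 0.2307 μm/a
  chloride contribution → 1.436 μm/a
  ⇒ r_corr(copper) = 1.666 μm/a
zinc: T>10 °C ⇒ hinge -0.071·(26.3−10) = -1.1573
  sulphur-dioxide contribution → 0.3651 μm/a
  chloride contribution → 2.085 μm/a
  total first-year rate 2.45 μm/a
Ordering by μm/a: zinc (2.45) > copper (1.67)

["zinc", "copper"]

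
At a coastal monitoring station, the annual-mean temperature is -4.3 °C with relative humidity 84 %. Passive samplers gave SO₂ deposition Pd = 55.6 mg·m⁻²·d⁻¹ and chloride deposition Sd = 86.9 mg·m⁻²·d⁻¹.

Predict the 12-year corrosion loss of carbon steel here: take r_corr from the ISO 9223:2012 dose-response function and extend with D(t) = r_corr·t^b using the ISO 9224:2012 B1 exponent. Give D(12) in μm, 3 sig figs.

carbon steel: T≤10 °C ⇒ hinge +0.150·(-4.3−10) = -2.1450
  SO₂ term: 1.77·55.6^0.52·exp(0.02·84-2.1450) = 8.984
  Cl⁻ term: 0.102·86.9^0.62·exp(0.033·84+0.04·-4.3) = 21.88
  r_corr = 8.984 + 21.88 = 30.86 μm/a
ISO 9224: D(t) = r_corr · t^b with b = 0.523 (carbon steel, B1)
  D(12) = 30.86 × 12^0.523 = 30.86 × 3.668 = 113.2 μm

D(12) = 113 μm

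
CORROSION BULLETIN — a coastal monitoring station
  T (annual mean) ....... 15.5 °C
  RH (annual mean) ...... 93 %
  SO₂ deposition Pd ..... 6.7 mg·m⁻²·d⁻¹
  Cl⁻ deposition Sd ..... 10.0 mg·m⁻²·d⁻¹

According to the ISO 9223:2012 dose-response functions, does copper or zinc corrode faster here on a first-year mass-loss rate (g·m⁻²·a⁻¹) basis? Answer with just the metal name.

copper: T>10 °C ⇒ hinge -0.080·(15.5−10) = -0.4400
  SO₂ term: 0.0053·6.7^0.26·exp(0.059·93-0.4400) = 1.352
  Cl⁻ term: 0.01025·10.0^0.27·exp(0.036·93+0.049·15.5) = 1.16
  r_corr = 1.352 + 1.16 = 2.512 μm/a
  mass loss = 2.512 μm/a × 8.96 g/cm³ = 22.51 g·m⁻²·a⁻¹
zinc: temperature factor f = -0.071·(5.5) = -0.3905
  SO₂ term: 0.0129·6.7^0.44·exp(0.046·93-0.3905) = 1.453
  Cl⁻ term: 0.0175·10.0^0.57·exp(0.008·93+0.085·15.5) = 0.5109
  r_corr = 1.453 + 0.5109 = 1.964 μm/a
  mass loss = 1.964 μm/a × 7.14 g/cm³ = 14.03 g·m⁻²·a⁻¹
Ordering by g·m⁻²·a⁻¹: copper (22.5) > zinc (14)

copper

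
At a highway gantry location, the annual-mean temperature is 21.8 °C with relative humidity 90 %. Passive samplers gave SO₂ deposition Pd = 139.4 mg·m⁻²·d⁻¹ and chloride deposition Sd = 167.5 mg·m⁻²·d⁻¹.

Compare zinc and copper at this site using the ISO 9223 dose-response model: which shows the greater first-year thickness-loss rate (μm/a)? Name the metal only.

zinc

zinc: temperature factor f = -0.071·(11.8) = -0.8378
  sulphur-dioxide contribution → 3.077 μm/a
  chloride contribution → 4.248 μm/a
  ⇒ r_corr(zinc) = 7.325 μm/a
copper: T>10 °C ⇒ hinge -0.080·(21.8−10) = -0.9440
  sulphur-dioxide contribution → 1.506 μm/a
  chloride contribution → 3.036 μm/a
  total first-year rate 4.542 μm/a
Ordering by μm/a: zinc (7.33) > copper (4.54)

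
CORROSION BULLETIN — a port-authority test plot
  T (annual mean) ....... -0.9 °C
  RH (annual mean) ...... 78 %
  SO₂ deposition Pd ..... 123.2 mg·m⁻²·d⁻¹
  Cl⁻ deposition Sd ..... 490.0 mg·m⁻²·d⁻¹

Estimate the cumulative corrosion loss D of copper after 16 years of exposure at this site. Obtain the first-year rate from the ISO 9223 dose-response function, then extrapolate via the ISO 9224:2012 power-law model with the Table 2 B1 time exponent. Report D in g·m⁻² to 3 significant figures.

D(16) = 75.9 g·m⁻²

copper: T≤10 °C ⇒ hinge +0.126·(-0.9−10) = -1.3734
  Pd branch = 0.0053·Pd^0.26·e^(0.059·RH+f) = 0.4677 μm/a
  Sd branch = 0.01025·Sd^0.27·e^(0.036·RH+0.049·T) = 0.8658 μm/a
  sum: 0.4677 + 0.8658 → r_corr = 1.334 μm/a
Power-law: D(16) = r_corr · 16^0.667
  D(16) = 1.334 × 16^0.667 = 1.334 × 6.355 = 8.475 μm
  Mass loss = 8.475 μm × 8.96 g/cm³ = 75.94 g·m⁻²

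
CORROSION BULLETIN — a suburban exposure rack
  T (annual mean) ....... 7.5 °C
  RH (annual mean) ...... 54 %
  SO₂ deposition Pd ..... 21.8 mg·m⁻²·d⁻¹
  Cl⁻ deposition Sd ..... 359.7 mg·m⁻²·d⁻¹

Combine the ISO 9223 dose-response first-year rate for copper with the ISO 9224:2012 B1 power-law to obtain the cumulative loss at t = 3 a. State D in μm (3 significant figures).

copper: temperature factor f = +0.126·(-2.5) = -0.3150
  Pd branch = 0.0053·Pd^0.26·e^(0.059·RH+f) = 0.2085 μm/a
  Sd branch = 0.01025·Sd^0.27·e^(0.036·RH+0.049·T) = 0.5066 μm/a
  sum: 0.2085 + 0.5066 → r_corr = 0.7152 μm/a
Power-law: D(3) = r_corr · 3^0.667
  D(3) = 0.7152 × 3^0.667 = 0.7152 × 2.081 = 1.488 μm

D(3) = 1.49 μm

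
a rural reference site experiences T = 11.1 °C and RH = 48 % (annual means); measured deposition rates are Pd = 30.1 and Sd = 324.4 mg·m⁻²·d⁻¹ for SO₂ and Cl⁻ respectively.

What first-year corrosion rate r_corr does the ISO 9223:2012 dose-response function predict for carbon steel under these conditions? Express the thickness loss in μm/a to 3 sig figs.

r_corr = 53.5 μm/a

carbon steel: f(T) = -0.054·(T−10) [T>10 °C] = -0.0594
  Pd branch = 1.77·Pd^0.52·e^(0.02·RH+f) = 25.58 μm/a
  Sd branch = 0.102·Sd^0.62·e^(0.033·RH+0.04·T) = 27.94 μm/a
  sum: 25.58 + 27.94 → r_corr = 53.52 μm/a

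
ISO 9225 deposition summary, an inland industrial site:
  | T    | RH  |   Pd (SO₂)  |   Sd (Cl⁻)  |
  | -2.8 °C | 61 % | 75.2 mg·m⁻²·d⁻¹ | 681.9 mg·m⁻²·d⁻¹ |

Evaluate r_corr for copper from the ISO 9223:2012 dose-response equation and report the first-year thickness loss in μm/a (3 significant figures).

r_corr = 0.586 μm/a

copper: f(T) = +0.126·(T−10) [T≤10 °C] = -1.6128
  SO₂ term: 0.0053·75.2^0.26·exp(0.059·61-1.6128) = 0.1188
  Cl⁻ term: 0.01025·681.9^0.27·exp(0.036·61+0.049·-2.8) = 0.4677
  r_corr = 0.1188 + 0.4677 = 0.5865 μm/a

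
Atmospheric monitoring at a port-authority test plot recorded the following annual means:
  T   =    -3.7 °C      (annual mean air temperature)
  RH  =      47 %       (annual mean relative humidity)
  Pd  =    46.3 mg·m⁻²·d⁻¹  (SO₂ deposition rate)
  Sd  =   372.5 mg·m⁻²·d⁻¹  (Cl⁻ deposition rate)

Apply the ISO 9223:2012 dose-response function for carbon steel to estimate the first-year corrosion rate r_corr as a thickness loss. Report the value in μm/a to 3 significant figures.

carbon steel: temperature factor f = +0.150·(-13.7) = -2.0550
  SO₂ term: 1.77·46.3^0.52·exp(0.02·47-2.0550) = 4.264
  Sd branch = 0.102·Sd^0.62·e^(0.033·RH+0.04·T) = 16.29 μm/a
  r_corr = 4.264 + 16.29 = 20.56 μm/a

r_corr = 20.6 μm/a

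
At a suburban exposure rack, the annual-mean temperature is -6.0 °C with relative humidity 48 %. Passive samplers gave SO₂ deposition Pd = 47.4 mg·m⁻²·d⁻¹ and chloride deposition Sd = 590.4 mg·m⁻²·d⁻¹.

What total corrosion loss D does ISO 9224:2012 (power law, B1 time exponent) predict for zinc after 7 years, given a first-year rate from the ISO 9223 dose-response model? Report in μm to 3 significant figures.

D(7) = 4.55 μm

zinc: T≤10 °C ⇒ hinge +0.038·(-6.0−10) = -0.6080
  SO₂ term: 0.0129·47.4^0.44·exp(0.046·48-0.6080) = 0.349
  Cl⁻ term: 0.0175·590.4^0.57·exp(0.008·48+0.085·-6.0) = 0.586
  r_corr = 0.349 + 0.586 = 0.9349 μm/a
ISO 9224: D(t) = r_corr · t^b with b = 0.813 (zinc, B1)
  D(7) = 0.9349 × 7^0.813 = 0.9349 × 4.865 = 4.548 μm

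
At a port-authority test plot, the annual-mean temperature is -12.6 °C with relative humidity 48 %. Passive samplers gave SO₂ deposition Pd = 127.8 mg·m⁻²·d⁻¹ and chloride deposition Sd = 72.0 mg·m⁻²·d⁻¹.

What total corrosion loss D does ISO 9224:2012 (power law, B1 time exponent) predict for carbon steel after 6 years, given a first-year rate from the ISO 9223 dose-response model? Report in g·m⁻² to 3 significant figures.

carbon steel: f(T) = +0.150·(T−10) [T≤10 °C] = -3.3900
  Pd branch = 1.77·Pd^0.52·e^(0.02·RH+f) = 1.941 μm/a
  Cl⁻ term: 0.102·72.0^0.62·exp(0.033·48+0.04·-12.6) = 4.258
  r_corr = 1.941 + 4.258 = 6.199 μm/a
Long-term exponent b (ISO 9224 Table 2, B1) = 0.523
  D(6) = 6.199 × 6^0.523 = 6.199 × 2.553 = 15.82 μm
  Mass loss = 15.82 μm × 7.85 g/cm³ = 124.2 g·m⁻²

D(6) = 124 g·m⁻²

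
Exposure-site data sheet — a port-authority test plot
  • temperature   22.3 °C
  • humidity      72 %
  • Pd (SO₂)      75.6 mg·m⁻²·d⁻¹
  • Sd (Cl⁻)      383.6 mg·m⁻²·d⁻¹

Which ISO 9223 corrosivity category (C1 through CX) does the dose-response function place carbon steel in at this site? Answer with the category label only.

carbon steel: T>10 °C ⇒ hinge -0.054·(22.3−10) = -0.6642
  sulphur-dioxide contribution → 36.45 μm/a
  chloride contribution → 107.1 μm/a
  ⇒ r_corr(carbon steel) = 143.6 μm/a
ISO 9223 Table 2 (carbon steel): 80 < 144 ≤ 200 μm/a ⇒ C5

C5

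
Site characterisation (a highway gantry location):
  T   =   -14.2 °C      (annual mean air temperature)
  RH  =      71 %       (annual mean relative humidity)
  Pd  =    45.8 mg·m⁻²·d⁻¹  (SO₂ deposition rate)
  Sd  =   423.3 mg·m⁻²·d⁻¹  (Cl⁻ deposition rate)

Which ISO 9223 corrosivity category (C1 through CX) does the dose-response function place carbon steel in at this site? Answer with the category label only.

C3

carbon steel: temperature factor f = +0.150·(-24.2) = -3.6300
  sulphur-dioxide contribution → 1.419 μm/a
  chloride contribution → 25.59 μm/a
  ⇒ r_corr(carbon steel) = 27 μm/a
27 μm/a falls in (25, 50] for carbon steel → category C3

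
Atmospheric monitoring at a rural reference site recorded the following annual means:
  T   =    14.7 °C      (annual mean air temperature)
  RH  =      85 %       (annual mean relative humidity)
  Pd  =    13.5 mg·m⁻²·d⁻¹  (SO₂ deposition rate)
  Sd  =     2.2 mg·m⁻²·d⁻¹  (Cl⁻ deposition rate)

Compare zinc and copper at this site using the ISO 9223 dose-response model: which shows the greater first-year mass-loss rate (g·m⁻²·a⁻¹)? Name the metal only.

copper

zinc: T>10 °C ⇒ hinge -0.071·(14.7−10) = -0.3337
  Pd branch = 0.0129·Pd^0.44·e^(0.046·RH+f) = 1.449 μm/a
  Cl⁻ term: 0.0175·2.2^0.57·exp(0.008·85+0.085·14.7) = 0.1889
  sum: 1.449 + 0.1889 → r_corr = 1.638 μm/a
  mass loss = 1.638 μm/a × 7.14 g/cm³ = 11.7 g·m⁻²·a⁻¹
copper: T>10 °C ⇒ hinge -0.080·(14.7−10) = -0.3760
  Pd branch = 0.0053·Pd^0.26·e^(0.059·RH+f) = 1.079 μm/a
  Cl⁻ term: 0.01025·2.2^0.27·exp(0.036·85+0.049·14.7) = 0.5558
  r_corr = 1.079 + 0.5558 = 1.634 μm/a
  mass loss = 1.634 μm/a × 8.96 g/cm³ = 14.64 g·m⁻²·a⁻¹
Ordering by g·m⁻²·a⁻¹: copper (14.6) > zinc (11.7)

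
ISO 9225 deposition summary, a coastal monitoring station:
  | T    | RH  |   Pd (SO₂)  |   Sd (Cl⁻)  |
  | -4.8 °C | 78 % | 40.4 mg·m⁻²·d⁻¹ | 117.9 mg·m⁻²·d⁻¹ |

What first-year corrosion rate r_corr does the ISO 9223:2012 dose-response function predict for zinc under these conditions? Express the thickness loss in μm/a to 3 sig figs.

zinc: f(T) = +0.038·(T−10) [T≤10 °C] = -0.5624
  sulphur-dioxide contribution → 1.353 μm/a
  chloride contribution → 0.3293 μm/a
  total first-year rate 1.683 μm/a

r_corr = 1.68 μm/a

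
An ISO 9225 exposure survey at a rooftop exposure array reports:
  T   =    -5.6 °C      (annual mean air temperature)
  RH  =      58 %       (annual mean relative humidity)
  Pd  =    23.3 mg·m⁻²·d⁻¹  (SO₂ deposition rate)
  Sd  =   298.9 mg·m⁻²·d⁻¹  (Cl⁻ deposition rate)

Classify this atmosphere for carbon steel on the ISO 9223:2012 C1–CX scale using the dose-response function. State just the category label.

C2

carbon steel: T≤10 °C ⇒ hinge +0.150·(-5.6−10) = -2.3400
  sulphur-dioxide contribution → 2.796 μm/a
  chloride contribution → 18.94 μm/a
  ⇒ r_corr(carbon steel) = 21.74 μm/a
Category bounds: 1.3…25 μm/a bracket r_corr ⇒ C2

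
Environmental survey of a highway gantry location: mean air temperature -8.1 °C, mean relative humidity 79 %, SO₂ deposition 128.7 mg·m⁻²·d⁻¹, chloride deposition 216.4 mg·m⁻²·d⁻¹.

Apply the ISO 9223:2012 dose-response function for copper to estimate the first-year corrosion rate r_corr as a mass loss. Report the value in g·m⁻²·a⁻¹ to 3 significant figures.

r_corr = 6.35 g·m⁻²·a⁻¹

copper: T≤10 °C ⇒ hinge +0.126·(-8.1−10) = -2.2806
  Pd branch = 0.0053·Pd^0.26·e^(0.059·RH+f) = 0.2026 μm/a
  Cl⁻ term: 0.01025·216.4^0.27·exp(0.036·79+0.049·-8.1) = 0.5058
  sum: 0.2026 + 0.5058 → r_corr = 0.7084 μm/a
Convert to mass loss: 0.7084 μm/a × 8.96 g/cm³ = 6.347 g·m⁻²·a⁻¹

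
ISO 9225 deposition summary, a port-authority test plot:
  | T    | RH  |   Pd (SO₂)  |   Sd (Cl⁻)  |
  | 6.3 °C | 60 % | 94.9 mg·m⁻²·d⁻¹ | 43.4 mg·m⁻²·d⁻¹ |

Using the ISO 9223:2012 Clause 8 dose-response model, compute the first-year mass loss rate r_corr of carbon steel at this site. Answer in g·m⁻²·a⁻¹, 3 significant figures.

carbon steel: f(T) = +0.150·(T−10) [T≤10 °C] = -0.5550
  sulphur-dioxide contribution → 36 μm/a
  chloride contribution → 9.844 μm/a
  ⇒ r_corr(carbon steel) = 45.84 μm/a
Convert to mass loss: 45.84 μm/a × 7.85 g/cm³ = 359.9 g·m⁻²·a⁻¹

r_corr = 360 g·m⁻²·a⁻¹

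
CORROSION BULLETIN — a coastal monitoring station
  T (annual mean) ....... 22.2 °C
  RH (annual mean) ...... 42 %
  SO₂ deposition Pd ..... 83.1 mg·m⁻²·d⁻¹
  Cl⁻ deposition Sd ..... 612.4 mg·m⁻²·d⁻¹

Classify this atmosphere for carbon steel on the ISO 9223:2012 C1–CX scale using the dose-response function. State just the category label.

C4

carbon steel: f(T) = -0.054·(T−10) [T>10 °C] = -0.6588
  Pd branch = 1.77·Pd^0.52·e^(0.02·RH+f) = 21.13 μm/a
  Sd branch = 0.102·Sd^0.62·e^(0.033·RH+0.04·T) = 52.98 μm/a
  r_corr = 21.13 + 52.98 = 74.11 μm/a
ISO 9223 Table 2 (carbon steel): 50 < 74.1 ≤ 80 μm/a ⇒ C4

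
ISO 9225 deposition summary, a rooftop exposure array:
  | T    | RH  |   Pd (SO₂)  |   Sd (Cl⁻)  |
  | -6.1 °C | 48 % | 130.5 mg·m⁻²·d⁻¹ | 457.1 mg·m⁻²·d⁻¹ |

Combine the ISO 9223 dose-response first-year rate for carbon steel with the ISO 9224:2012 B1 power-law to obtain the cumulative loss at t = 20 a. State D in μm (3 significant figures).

D(20) = 108 μm

carbon steel: f(T) = +0.150·(T−10) [T≤10 °C] = -2.4150
  sulphur-dioxide contribution → 5.202 μm/a
  chloride contribution → 17.37 μm/a
  ⇒ r_corr(carbon steel) = 22.57 μm/a
ISO 9224: D(t) = r_corr · t^b with b = 0.523 (carbon steel, B1)
  D(20) = 22.57 × 20^0.523 = 22.57 × 4.791 = 108.1 μm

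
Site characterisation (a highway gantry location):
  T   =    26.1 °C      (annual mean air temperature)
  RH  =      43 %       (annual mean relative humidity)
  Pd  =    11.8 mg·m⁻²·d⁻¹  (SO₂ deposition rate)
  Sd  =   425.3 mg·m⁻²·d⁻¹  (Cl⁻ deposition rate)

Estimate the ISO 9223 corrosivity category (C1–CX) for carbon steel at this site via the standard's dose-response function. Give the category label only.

C4

carbon steel: temperature factor f = -0.054·(16.1) = -0.8694
  SO₂ term: 1.77·11.8^0.52·exp(0.02·43-0.8694) = 6.328
  Sd branch = 0.102·Sd^0.62·e^(0.033·RH+0.04·T) = 51.06 μm/a
  r_corr = 6.328 + 51.06 = 57.39 μm/a
ISO 9223 Table 2 (carbon steel): 50 < 57.4 ≤ 80 μm/a ⇒ C4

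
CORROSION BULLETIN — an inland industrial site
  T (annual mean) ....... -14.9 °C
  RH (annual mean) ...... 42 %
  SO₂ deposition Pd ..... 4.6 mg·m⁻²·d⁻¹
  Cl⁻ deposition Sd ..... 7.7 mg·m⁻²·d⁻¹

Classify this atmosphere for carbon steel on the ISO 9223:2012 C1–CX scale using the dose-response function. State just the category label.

C1

carbon steel: temperature factor f = +0.150·(-24.9) = -3.7350
  SO₂ term: 1.77·4.6^0.52·exp(0.02·42-3.7350) = 0.2164
  Sd branch = 0.102·Sd^0.62·e^(0.033·RH+0.04·T) = 0.7967 μm/a
  sum: 0.2164 + 0.7967 → r_corr = 1.013 μm/a
ISO 9223 Table 2 (carbon steel): 0 < 1.01 ≤ 1.3 μm/a ⇒ C1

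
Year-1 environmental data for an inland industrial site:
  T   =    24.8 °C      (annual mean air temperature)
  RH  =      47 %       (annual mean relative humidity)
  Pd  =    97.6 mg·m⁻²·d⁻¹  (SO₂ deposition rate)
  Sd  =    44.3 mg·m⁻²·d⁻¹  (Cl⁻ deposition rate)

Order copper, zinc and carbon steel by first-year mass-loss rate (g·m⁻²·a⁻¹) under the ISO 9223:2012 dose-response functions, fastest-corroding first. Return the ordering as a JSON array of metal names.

copper: f(T) = -0.080·(T−10) [T>10 °C] = -1.1840
  sulphur-dioxide contribution → 0.08543 μm/a
  chloride contribution → 0.5222 μm/a
  total first-year rate 0.6076 μm/a
  mass loss = 0.6076 μm/a × 8.96 g/cm³ = 5.444 g·m⁻²·a⁻¹
zinc: T>10 °C ⇒ hinge -0.071·(24.8−10) = -1.0508
  sulphur-dioxide contribution → 0.2941 μm/a
  chloride contribution → 1.821 μm/a
  total first-year rate 2.115 μm/a
  mass loss = 2.115 μm/a × 7.14 g/cm³ = 15.1 g·m⁻²·a⁻¹
carbon steel: T>10 °C ⇒ hinge -0.054·(24.8−10) = -0.7992
  sulphur-dioxide contribution → 22.06 μm/a
  chloride contribution → 13.61 μm/a
  total first-year rate 35.67 μm/a
  mass loss = 35.67 μm/a × 7.85 g/cm³ = 280 g·m⁻²·a⁻¹
Ordering by g·m⁻²·a⁻¹: carbon steel (280) > zinc (15.1) > copper (5.44)

["carbon steel", "zinc", "copper"]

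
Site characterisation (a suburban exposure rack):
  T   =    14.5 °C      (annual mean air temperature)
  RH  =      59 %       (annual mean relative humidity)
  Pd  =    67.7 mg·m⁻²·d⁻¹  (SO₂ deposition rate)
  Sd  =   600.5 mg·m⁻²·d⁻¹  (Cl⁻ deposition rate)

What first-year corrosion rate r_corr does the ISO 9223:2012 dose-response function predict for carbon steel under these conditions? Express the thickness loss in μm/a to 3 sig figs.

r_corr = 108 μm/a

carbon steel: f(T) = -0.054·(T−10) [T>10 °C] = -0.2430
  Pd branch = 1.77·Pd^0.52·e^(0.02·RH+f) = 40.44 μm/a
  Cl⁻ term: 0.102·600.5^0.62·exp(0.033·59+0.04·14.5) = 67.41
  sum: 40.44 + 67.41 → r_corr = 107.9 μm/a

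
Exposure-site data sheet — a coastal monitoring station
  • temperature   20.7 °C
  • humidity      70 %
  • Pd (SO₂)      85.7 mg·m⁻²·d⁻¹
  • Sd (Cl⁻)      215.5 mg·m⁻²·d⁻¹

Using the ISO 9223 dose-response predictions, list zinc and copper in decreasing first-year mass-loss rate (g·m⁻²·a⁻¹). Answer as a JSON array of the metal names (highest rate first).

["zinc", "copper"]

zinc: f(T) = -0.071·(T−10) [T>10 °C] = -0.7597
  sulphur-dioxide contribution → 1.071 μm/a
  chloride contribution → 3.806 μm/a
  ⇒ r_corr(zinc) = 4.876 μm/a
  mass loss = 4.876 μm/a × 7.14 g/cm³ = 34.82 g·m⁻²·a⁻¹
copper: T>10 °C ⇒ hinge -0.080·(20.7−10) = -0.8560
  sulphur-dioxide contribution → 0.4454 μm/a
  chloride contribution → 1.499 μm/a
  total first-year rate 1.944 μm/a
  mass loss = 1.944 μm/a × 8.96 g/cm³ = 17.42 g·m⁻²·a⁻¹
Ordering by g·m⁻²·a⁻¹: zinc (34.8) > copper (17.4)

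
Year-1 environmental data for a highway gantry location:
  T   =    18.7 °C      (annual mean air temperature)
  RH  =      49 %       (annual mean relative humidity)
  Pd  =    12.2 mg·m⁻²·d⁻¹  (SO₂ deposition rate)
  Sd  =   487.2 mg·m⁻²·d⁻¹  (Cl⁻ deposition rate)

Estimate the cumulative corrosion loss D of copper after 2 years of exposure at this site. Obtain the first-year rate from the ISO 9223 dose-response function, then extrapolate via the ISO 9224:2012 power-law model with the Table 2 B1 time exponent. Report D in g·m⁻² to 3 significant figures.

D(2) = 12.6 g·m⁻²

copper: temperature factor f = -0.080·(8.7) = -0.6960
  SO₂ term: 0.0053·12.2^0.26·exp(0.059·49-0.6960) = 0.0912
  Cl⁻ term: 0.01025·487.2^0.27·exp(0.036·49+0.049·18.7) = 0.7951
  sum: 0.0912 + 0.7951 → r_corr = 0.8863 μm/a
Power-law: D(2) = r_corr · 2^0.667
  D(2) = 0.8863 × 2^0.667 = 0.8863 × 1.588 = 1.407 μm
  Mass loss = 1.407 μm × 8.96 g/cm³ = 12.61 g·m⁻²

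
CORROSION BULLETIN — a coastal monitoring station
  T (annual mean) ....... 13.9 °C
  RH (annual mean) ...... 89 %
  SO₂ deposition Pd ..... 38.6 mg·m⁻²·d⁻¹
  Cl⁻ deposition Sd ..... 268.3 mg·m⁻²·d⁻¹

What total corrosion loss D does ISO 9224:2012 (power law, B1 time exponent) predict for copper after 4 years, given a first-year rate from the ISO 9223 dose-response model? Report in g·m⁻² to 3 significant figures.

copper: T>10 °C ⇒ hinge -0.080·(13.9−10) = -0.3120
  sulphur-dioxide contribution → 1.913 μm/a
  chloride contribution → 2.258 μm/a
  ⇒ r_corr(copper) = 4.171 μm/a
Power-law: D(4) = r_corr · 4^0.667
  D(4) = 4.171 × 4^0.667 = 4.171 × 2.521 = 10.52 μm
  Mass loss = 10.52 μm × 8.96 g/cm³ = 94.22 g·m⁻²

D(4) = 94.2 g·m⁻²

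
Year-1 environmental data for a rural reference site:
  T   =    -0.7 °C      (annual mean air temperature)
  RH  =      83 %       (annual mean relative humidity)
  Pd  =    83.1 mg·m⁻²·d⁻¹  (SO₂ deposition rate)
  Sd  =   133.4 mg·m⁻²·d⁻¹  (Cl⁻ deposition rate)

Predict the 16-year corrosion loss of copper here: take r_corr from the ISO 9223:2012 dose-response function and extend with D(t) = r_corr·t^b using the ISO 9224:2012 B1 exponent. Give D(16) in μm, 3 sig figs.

copper: T≤10 °C ⇒ hinge +0.126·(-0.7−10) = -1.3482
  Pd branch = 0.0053·Pd^0.26·e^(0.059·RH+f) = 0.5816 μm/a
  Cl⁻ term: 0.01025·133.4^0.27·exp(0.036·83+0.049·-0.7) = 0.7367
  sum: 0.5816 + 0.7367 → r_corr = 1.318 μm/a
Power-law: D(16) = r_corr · 16^0.667
  D(16) = 1.318 × 16^0.667 = 1.318 × 6.355 = 8.378 μm

D(16) = 8.38 μm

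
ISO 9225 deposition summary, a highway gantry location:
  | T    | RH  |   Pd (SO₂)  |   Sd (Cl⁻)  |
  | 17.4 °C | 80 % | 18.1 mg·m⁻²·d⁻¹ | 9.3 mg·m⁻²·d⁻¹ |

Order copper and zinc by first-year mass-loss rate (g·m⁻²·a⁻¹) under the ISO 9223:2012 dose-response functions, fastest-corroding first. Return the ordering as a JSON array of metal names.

["copper", "zinc"]

copper: T>10 °C ⇒ hinge -0.080·(17.4−10) = -0.5920
  sulphur-dioxide contribution → 0.6983 μm/a
  chloride contribution → 0.7821 μm/a
  ⇒ r_corr(copper) = 1.48 μm/a
  mass loss = 1.48 μm/a × 8.96 g/cm³ = 13.26 g·m⁻²·a⁻¹
zinc: temperature factor f = -0.071·(7.4) = -0.5254
  sulphur-dioxide contribution → 1.081 μm/a
  chloride contribution → 0.5192 μm/a
  ⇒ r_corr(zinc) = 1.601 μm/a
  mass loss = 1.601 μm/a × 7.14 g/cm³ = 11.43 g·m⁻²·a⁻¹
Ordering by g·m⁻²·a⁻¹: copper (13.3) > zinc (11.4)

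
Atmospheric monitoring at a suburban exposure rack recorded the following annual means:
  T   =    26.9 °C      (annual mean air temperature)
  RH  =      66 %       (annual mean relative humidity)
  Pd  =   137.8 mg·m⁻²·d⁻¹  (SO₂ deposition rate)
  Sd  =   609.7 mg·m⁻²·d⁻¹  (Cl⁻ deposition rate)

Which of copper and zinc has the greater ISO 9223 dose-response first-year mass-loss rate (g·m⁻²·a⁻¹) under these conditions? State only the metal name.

zinc

copper: T>10 °C ⇒ hinge -0.080·(26.9−10) = -1.3520
  SO₂ term: 0.0053·137.8^0.26·exp(0.059·66-1.3520) = 0.2424
  Sd branch = 0.01025·Sd^0.27·e^(0.036·RH+0.049·T) = 2.328 μm/a
  sum: 0.2424 + 2.328 → r_corr = 2.571 μm/a
  mass loss = 2.571 μm/a × 8.96 g/cm³ = 23.03 g·m⁻²·a⁻¹
zinc: f(T) = -0.071·(T−10) [T>10 °C] = -1.1999
  SO₂ term: 0.0129·137.8^0.44·exp(0.046·66-1.1999) = 0.7068
  Cl⁻ term: 0.0175·609.7^0.57·exp(0.008·66+0.085·26.9) = 11.29
  sum: 0.7068 + 11.29 → r_corr = 12 μm/a
  mass loss = 12 μm/a × 7.14 g/cm³ = 85.69 g·m⁻²·a⁻¹
Ordering by g·m⁻²·a⁻¹: zinc (85.7) > copper (23)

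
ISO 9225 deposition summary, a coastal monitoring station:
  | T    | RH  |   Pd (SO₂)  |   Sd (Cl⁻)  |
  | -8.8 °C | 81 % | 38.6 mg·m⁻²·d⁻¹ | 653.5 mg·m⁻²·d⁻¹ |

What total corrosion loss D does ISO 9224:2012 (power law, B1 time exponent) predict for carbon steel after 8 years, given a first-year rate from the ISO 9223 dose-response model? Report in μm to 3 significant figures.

D(8) = 182 μm

carbon steel: T≤10 °C ⇒ hinge +0.150·(-8.8−10) = -2.8200
  sulphur-dioxide contribution → 3.563 μm/a
  chloride contribution → 57.82 μm/a
  total first-year rate 61.38 μm/a
Power-law: D(8) = r_corr · 8^0.523
  D(8) = 61.38 × 8^0.523 = 61.38 × 2.967 = 182.1 μm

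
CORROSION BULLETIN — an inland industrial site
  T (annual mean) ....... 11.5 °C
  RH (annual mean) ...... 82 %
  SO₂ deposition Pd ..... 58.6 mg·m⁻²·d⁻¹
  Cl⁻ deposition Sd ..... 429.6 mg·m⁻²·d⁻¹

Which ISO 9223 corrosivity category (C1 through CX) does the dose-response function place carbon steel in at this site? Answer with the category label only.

carbon steel: temperature factor f = -0.054·(1.5) = -0.0810
  sulphur-dioxide contribution → 69.88 μm/a
  chloride contribution → 103.8 μm/a
  total first-year rate 173.6 μm/a
Category bounds: 80…200 μm/a bracket r_corr ⇒ C5

C5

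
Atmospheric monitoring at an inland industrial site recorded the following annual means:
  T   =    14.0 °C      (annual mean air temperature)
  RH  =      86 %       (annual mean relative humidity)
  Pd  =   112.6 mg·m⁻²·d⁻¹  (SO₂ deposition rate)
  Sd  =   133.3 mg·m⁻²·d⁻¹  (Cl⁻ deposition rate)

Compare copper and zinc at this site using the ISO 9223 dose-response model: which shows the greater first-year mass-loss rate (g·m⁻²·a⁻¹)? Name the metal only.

copper: f(T) = -0.080·(T−10) [T>10 °C] = -0.3200
  sulphur-dioxide contribution → 2.1 μm/a
  chloride contribution → 1.686 μm/a
  ⇒ r_corr(copper) = 3.787 μm/a
  mass loss = 3.787 μm/a × 8.96 g/cm³ = 33.93 g·m⁻²·a⁻¹
zinc: f(T) = -0.071·(T−10) [T>10 °C] = -0.2840
  sulphur-dioxide contribution → 4.055 μm/a
  chloride contribution → 1.861 μm/a
  total first-year rate 5.916 μm/a
  mass loss = 5.916 μm/a × 7.14 g/cm³ = 42.24 g·m⁻²·a⁻¹
Ordering by g·m⁻²·a⁻¹: zinc (42.2) > copper (33.9)

zinc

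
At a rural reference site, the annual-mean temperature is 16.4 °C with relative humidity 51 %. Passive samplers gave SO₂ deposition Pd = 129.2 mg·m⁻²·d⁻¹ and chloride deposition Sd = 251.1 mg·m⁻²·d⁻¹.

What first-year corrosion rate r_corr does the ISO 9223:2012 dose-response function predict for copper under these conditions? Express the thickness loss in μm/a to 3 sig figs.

copper: T>10 °C ⇒ hinge -0.080·(16.4−10) = -0.5120
  SO₂ term: 0.0053·129.2^0.26·exp(0.059·51-0.5120) = 0.2278
  Cl⁻ term: 0.01025·251.1^0.27·exp(0.036·51+0.049·16.4) = 0.6383
  sum: 0.2278 + 0.6383 → r_corr = 0.8662 μm/a

r_corr = 0.866 μm/a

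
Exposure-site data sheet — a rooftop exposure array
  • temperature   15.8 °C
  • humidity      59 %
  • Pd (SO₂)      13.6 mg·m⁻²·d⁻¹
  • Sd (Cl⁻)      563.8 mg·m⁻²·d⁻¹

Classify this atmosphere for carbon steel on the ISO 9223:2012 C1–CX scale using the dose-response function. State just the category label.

carbon steel: T>10 °C ⇒ hinge -0.054·(15.8−10) = -0.3132
  SO₂ term: 1.77·13.6^0.52·exp(0.02·59-0.3132) = 16.36
  Cl⁻ term: 0.102·563.8^0.62·exp(0.033·59+0.04·15.8) = 68.29
  sum: 16.36 + 68.29 → r_corr = 84.65 μm/a
84.7 μm/a falls in (80, 200] for carbon steel → category C5

C5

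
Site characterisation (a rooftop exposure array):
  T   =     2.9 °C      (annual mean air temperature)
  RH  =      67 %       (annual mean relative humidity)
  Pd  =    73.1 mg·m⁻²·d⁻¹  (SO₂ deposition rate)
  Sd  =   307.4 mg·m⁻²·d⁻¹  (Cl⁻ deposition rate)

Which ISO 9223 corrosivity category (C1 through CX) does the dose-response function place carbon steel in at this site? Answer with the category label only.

C4

carbon steel: f(T) = +0.150·(T−10) [T≤10 °C] = -1.0650
  Pd branch = 1.77·Pd^0.52·e^(0.02·RH+f) = 21.71 μm/a
  Sd branch = 0.102·Sd^0.62·e^(0.033·RH+0.04·T) = 36.44 μm/a
  sum: 21.71 + 36.44 → r_corr = 58.15 μm/a
ISO 9223 Table 2 (carbon steel): 50 < 58.1 ≤ 80 μm/a ⇒ C4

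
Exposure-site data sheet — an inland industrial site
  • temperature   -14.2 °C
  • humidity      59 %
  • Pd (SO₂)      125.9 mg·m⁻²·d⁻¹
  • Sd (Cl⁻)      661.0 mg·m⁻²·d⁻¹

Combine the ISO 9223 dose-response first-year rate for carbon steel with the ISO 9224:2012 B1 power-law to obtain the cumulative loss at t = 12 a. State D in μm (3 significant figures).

D(12) = 90.2 μm

carbon steel: T≤10 °C ⇒ hinge +0.150·(-14.2−10) = -3.6300
  sulphur-dioxide contribution → 1.888 μm/a
  chloride contribution → 22.7 μm/a
  total first-year rate 24.59 μm/a
Power-law: D(12) = r_corr · 12^0.523
  D(12) = 24.59 × 12^0.523 = 24.59 × 3.668 = 90.18 μm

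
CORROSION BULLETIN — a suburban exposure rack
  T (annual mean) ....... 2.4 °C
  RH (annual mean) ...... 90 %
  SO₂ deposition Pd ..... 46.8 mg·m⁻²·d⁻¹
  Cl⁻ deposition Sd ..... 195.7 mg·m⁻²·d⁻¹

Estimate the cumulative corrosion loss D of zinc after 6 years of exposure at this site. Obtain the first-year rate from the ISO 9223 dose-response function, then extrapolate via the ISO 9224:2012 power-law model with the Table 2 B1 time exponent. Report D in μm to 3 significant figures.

zinc: f(T) = +0.038·(T−10) [T≤10 °C] = -0.2888
  Pd branch = 0.0129·Pd^0.44·e^(0.046·RH+f) = 3.296 μm/a
  Sd branch = 0.0175·Sd^0.57·e^(0.008·RH+0.085·T) = 0.8923 μm/a
  r_corr = 3.296 + 0.8923 = 4.189 μm/a
ISO 9224: D(t) = r_corr · t^b with b = 0.813 (zinc, B1)
  D(6) = 4.189 × 6^0.813 = 4.189 × 4.292 = 17.98 μm

D(6) = 18.0 μm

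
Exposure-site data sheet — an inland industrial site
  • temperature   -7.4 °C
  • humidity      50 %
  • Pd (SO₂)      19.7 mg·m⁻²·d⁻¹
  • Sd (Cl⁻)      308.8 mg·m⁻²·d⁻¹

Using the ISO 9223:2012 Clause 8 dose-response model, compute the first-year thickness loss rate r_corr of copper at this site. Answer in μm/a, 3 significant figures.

r_corr = 0.227 μm/a

copper: f(T) = +0.126·(T−10) [T≤10 °C] = -2.1924
  SO₂ term: 0.0053·19.7^0.26·exp(0.059·50-2.1924) = 0.02454
  Cl⁻ term: 0.01025·308.8^0.27·exp(0.036·50+0.049·-7.4) = 0.2029
  r_corr = 0.02454 + 0.2029 = 0.2274 μm/a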